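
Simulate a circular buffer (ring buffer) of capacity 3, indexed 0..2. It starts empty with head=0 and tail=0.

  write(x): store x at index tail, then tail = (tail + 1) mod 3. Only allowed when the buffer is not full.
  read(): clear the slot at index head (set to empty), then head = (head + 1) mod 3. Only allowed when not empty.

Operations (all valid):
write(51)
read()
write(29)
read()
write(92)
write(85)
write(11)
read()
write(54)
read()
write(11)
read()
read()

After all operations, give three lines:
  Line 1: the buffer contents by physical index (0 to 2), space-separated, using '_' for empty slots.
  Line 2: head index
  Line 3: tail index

Answer: 11 _ _
0
1

Derivation:
write(51): buf=[51 _ _], head=0, tail=1, size=1
read(): buf=[_ _ _], head=1, tail=1, size=0
write(29): buf=[_ 29 _], head=1, tail=2, size=1
read(): buf=[_ _ _], head=2, tail=2, size=0
write(92): buf=[_ _ 92], head=2, tail=0, size=1
write(85): buf=[85 _ 92], head=2, tail=1, size=2
write(11): buf=[85 11 92], head=2, tail=2, size=3
read(): buf=[85 11 _], head=0, tail=2, size=2
write(54): buf=[85 11 54], head=0, tail=0, size=3
read(): buf=[_ 11 54], head=1, tail=0, size=2
write(11): buf=[11 11 54], head=1, tail=1, size=3
read(): buf=[11 _ 54], head=2, tail=1, size=2
read(): buf=[11 _ _], head=0, tail=1, size=1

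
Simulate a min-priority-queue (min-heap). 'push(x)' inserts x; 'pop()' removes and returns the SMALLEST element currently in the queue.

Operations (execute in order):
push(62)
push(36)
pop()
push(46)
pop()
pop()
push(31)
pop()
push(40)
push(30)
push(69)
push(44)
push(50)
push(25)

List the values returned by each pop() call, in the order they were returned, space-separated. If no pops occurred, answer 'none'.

Answer: 36 46 62 31

Derivation:
push(62): heap contents = [62]
push(36): heap contents = [36, 62]
pop() → 36: heap contents = [62]
push(46): heap contents = [46, 62]
pop() → 46: heap contents = [62]
pop() → 62: heap contents = []
push(31): heap contents = [31]
pop() → 31: heap contents = []
push(40): heap contents = [40]
push(30): heap contents = [30, 40]
push(69): heap contents = [30, 40, 69]
push(44): heap contents = [30, 40, 44, 69]
push(50): heap contents = [30, 40, 44, 50, 69]
push(25): heap contents = [25, 30, 40, 44, 50, 69]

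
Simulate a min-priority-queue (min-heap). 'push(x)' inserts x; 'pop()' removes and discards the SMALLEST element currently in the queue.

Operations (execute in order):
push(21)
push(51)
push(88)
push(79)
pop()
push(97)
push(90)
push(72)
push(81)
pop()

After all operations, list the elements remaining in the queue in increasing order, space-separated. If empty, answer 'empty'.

Answer: 72 79 81 88 90 97

Derivation:
push(21): heap contents = [21]
push(51): heap contents = [21, 51]
push(88): heap contents = [21, 51, 88]
push(79): heap contents = [21, 51, 79, 88]
pop() → 21: heap contents = [51, 79, 88]
push(97): heap contents = [51, 79, 88, 97]
push(90): heap contents = [51, 79, 88, 90, 97]
push(72): heap contents = [51, 72, 79, 88, 90, 97]
push(81): heap contents = [51, 72, 79, 81, 88, 90, 97]
pop() → 51: heap contents = [72, 79, 81, 88, 90, 97]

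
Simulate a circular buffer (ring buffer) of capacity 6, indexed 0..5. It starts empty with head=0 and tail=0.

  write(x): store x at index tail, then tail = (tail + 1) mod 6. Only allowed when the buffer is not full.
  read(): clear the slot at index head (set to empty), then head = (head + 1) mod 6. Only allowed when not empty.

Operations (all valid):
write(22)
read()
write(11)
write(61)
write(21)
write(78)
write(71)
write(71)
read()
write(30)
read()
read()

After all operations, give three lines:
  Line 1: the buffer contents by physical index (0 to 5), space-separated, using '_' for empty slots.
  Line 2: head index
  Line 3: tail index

write(22): buf=[22 _ _ _ _ _], head=0, tail=1, size=1
read(): buf=[_ _ _ _ _ _], head=1, tail=1, size=0
write(11): buf=[_ 11 _ _ _ _], head=1, tail=2, size=1
write(61): buf=[_ 11 61 _ _ _], head=1, tail=3, size=2
write(21): buf=[_ 11 61 21 _ _], head=1, tail=4, size=3
write(78): buf=[_ 11 61 21 78 _], head=1, tail=5, size=4
write(71): buf=[_ 11 61 21 78 71], head=1, tail=0, size=5
write(71): buf=[71 11 61 21 78 71], head=1, tail=1, size=6
read(): buf=[71 _ 61 21 78 71], head=2, tail=1, size=5
write(30): buf=[71 30 61 21 78 71], head=2, tail=2, size=6
read(): buf=[71 30 _ 21 78 71], head=3, tail=2, size=5
read(): buf=[71 30 _ _ 78 71], head=4, tail=2, size=4

Answer: 71 30 _ _ 78 71
4
2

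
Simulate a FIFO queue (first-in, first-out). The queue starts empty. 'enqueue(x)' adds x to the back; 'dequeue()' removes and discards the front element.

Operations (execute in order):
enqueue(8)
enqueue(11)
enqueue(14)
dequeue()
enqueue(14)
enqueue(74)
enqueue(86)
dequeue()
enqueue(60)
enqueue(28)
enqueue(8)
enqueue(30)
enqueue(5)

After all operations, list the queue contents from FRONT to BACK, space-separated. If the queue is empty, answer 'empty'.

enqueue(8): [8]
enqueue(11): [8, 11]
enqueue(14): [8, 11, 14]
dequeue(): [11, 14]
enqueue(14): [11, 14, 14]
enqueue(74): [11, 14, 14, 74]
enqueue(86): [11, 14, 14, 74, 86]
dequeue(): [14, 14, 74, 86]
enqueue(60): [14, 14, 74, 86, 60]
enqueue(28): [14, 14, 74, 86, 60, 28]
enqueue(8): [14, 14, 74, 86, 60, 28, 8]
enqueue(30): [14, 14, 74, 86, 60, 28, 8, 30]
enqueue(5): [14, 14, 74, 86, 60, 28, 8, 30, 5]

Answer: 14 14 74 86 60 28 8 30 5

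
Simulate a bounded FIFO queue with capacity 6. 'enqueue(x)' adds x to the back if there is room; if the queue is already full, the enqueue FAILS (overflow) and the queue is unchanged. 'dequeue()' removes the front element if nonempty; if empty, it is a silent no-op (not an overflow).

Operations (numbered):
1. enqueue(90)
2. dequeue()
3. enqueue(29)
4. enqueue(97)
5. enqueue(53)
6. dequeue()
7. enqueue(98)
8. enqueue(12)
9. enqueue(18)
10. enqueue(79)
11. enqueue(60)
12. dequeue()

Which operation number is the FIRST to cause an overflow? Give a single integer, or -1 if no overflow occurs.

1. enqueue(90): size=1
2. dequeue(): size=0
3. enqueue(29): size=1
4. enqueue(97): size=2
5. enqueue(53): size=3
6. dequeue(): size=2
7. enqueue(98): size=3
8. enqueue(12): size=4
9. enqueue(18): size=5
10. enqueue(79): size=6
11. enqueue(60): size=6=cap → OVERFLOW (fail)
12. dequeue(): size=5

Answer: 11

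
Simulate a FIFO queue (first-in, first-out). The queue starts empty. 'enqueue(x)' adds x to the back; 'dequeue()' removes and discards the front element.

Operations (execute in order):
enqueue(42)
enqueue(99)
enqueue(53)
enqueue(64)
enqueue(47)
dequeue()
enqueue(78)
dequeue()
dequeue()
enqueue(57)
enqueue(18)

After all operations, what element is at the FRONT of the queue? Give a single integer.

enqueue(42): queue = [42]
enqueue(99): queue = [42, 99]
enqueue(53): queue = [42, 99, 53]
enqueue(64): queue = [42, 99, 53, 64]
enqueue(47): queue = [42, 99, 53, 64, 47]
dequeue(): queue = [99, 53, 64, 47]
enqueue(78): queue = [99, 53, 64, 47, 78]
dequeue(): queue = [53, 64, 47, 78]
dequeue(): queue = [64, 47, 78]
enqueue(57): queue = [64, 47, 78, 57]
enqueue(18): queue = [64, 47, 78, 57, 18]

Answer: 64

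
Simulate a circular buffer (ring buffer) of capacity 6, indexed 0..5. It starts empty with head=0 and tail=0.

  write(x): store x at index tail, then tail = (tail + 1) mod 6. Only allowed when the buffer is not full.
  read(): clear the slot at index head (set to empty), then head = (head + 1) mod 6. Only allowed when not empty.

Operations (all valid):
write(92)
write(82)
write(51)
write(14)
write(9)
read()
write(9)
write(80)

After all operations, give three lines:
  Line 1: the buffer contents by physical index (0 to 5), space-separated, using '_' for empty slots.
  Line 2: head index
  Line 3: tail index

write(92): buf=[92 _ _ _ _ _], head=0, tail=1, size=1
write(82): buf=[92 82 _ _ _ _], head=0, tail=2, size=2
write(51): buf=[92 82 51 _ _ _], head=0, tail=3, size=3
write(14): buf=[92 82 51 14 _ _], head=0, tail=4, size=4
write(9): buf=[92 82 51 14 9 _], head=0, tail=5, size=5
read(): buf=[_ 82 51 14 9 _], head=1, tail=5, size=4
write(9): buf=[_ 82 51 14 9 9], head=1, tail=0, size=5
write(80): buf=[80 82 51 14 9 9], head=1, tail=1, size=6

Answer: 80 82 51 14 9 9
1
1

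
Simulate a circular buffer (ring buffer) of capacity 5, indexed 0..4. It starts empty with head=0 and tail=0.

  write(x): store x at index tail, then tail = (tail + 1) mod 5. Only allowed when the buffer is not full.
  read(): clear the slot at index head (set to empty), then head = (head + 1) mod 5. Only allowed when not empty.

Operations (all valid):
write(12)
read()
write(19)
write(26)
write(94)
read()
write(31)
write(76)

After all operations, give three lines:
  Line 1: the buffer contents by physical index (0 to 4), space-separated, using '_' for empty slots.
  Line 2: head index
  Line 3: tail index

Answer: 76 _ 26 94 31
2
1

Derivation:
write(12): buf=[12 _ _ _ _], head=0, tail=1, size=1
read(): buf=[_ _ _ _ _], head=1, tail=1, size=0
write(19): buf=[_ 19 _ _ _], head=1, tail=2, size=1
write(26): buf=[_ 19 26 _ _], head=1, tail=3, size=2
write(94): buf=[_ 19 26 94 _], head=1, tail=4, size=3
read(): buf=[_ _ 26 94 _], head=2, tail=4, size=2
write(31): buf=[_ _ 26 94 31], head=2, tail=0, size=3
write(76): buf=[76 _ 26 94 31], head=2, tail=1, size=4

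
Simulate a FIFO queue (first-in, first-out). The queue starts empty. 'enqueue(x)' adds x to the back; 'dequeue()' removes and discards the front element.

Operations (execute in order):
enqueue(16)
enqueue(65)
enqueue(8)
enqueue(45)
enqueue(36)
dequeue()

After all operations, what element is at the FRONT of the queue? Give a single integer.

enqueue(16): queue = [16]
enqueue(65): queue = [16, 65]
enqueue(8): queue = [16, 65, 8]
enqueue(45): queue = [16, 65, 8, 45]
enqueue(36): queue = [16, 65, 8, 45, 36]
dequeue(): queue = [65, 8, 45, 36]

Answer: 65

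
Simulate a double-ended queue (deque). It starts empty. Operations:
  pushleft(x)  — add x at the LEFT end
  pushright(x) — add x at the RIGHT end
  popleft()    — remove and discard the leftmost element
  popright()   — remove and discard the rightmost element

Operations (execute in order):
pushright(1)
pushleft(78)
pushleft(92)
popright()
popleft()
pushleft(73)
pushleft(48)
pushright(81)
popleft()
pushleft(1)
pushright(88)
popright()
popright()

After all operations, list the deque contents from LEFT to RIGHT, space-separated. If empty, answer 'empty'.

Answer: 1 73 78

Derivation:
pushright(1): [1]
pushleft(78): [78, 1]
pushleft(92): [92, 78, 1]
popright(): [92, 78]
popleft(): [78]
pushleft(73): [73, 78]
pushleft(48): [48, 73, 78]
pushright(81): [48, 73, 78, 81]
popleft(): [73, 78, 81]
pushleft(1): [1, 73, 78, 81]
pushright(88): [1, 73, 78, 81, 88]
popright(): [1, 73, 78, 81]
popright(): [1, 73, 78]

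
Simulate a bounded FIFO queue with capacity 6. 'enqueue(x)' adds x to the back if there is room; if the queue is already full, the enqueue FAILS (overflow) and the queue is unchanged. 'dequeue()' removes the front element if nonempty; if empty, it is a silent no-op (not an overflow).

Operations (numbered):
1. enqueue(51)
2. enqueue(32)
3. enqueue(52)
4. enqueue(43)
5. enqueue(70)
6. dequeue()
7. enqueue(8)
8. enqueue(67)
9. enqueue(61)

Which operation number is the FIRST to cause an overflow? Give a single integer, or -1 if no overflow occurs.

1. enqueue(51): size=1
2. enqueue(32): size=2
3. enqueue(52): size=3
4. enqueue(43): size=4
5. enqueue(70): size=5
6. dequeue(): size=4
7. enqueue(8): size=5
8. enqueue(67): size=6
9. enqueue(61): size=6=cap → OVERFLOW (fail)

Answer: 9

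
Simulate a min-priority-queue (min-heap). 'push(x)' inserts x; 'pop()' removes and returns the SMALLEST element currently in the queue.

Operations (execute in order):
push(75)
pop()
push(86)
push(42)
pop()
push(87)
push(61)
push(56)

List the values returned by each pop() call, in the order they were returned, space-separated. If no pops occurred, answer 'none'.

Answer: 75 42

Derivation:
push(75): heap contents = [75]
pop() → 75: heap contents = []
push(86): heap contents = [86]
push(42): heap contents = [42, 86]
pop() → 42: heap contents = [86]
push(87): heap contents = [86, 87]
push(61): heap contents = [61, 86, 87]
push(56): heap contents = [56, 61, 86, 87]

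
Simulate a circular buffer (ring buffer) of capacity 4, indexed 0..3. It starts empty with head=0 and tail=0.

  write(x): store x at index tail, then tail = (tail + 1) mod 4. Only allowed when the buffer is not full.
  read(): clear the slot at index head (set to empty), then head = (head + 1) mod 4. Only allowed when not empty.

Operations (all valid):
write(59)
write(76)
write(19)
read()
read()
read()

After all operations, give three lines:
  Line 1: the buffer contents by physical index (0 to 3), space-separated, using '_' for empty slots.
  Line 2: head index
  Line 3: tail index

write(59): buf=[59 _ _ _], head=0, tail=1, size=1
write(76): buf=[59 76 _ _], head=0, tail=2, size=2
write(19): buf=[59 76 19 _], head=0, tail=3, size=3
read(): buf=[_ 76 19 _], head=1, tail=3, size=2
read(): buf=[_ _ 19 _], head=2, tail=3, size=1
read(): buf=[_ _ _ _], head=3, tail=3, size=0

Answer: _ _ _ _
3
3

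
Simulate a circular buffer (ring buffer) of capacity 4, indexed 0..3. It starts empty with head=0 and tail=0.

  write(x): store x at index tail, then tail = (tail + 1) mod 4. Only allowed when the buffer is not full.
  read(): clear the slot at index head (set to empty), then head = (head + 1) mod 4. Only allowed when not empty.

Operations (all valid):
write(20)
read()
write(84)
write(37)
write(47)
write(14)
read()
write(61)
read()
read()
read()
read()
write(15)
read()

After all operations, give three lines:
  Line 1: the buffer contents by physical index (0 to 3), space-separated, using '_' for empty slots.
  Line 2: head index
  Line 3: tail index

write(20): buf=[20 _ _ _], head=0, tail=1, size=1
read(): buf=[_ _ _ _], head=1, tail=1, size=0
write(84): buf=[_ 84 _ _], head=1, tail=2, size=1
write(37): buf=[_ 84 37 _], head=1, tail=3, size=2
write(47): buf=[_ 84 37 47], head=1, tail=0, size=3
write(14): buf=[14 84 37 47], head=1, tail=1, size=4
read(): buf=[14 _ 37 47], head=2, tail=1, size=3
write(61): buf=[14 61 37 47], head=2, tail=2, size=4
read(): buf=[14 61 _ 47], head=3, tail=2, size=3
read(): buf=[14 61 _ _], head=0, tail=2, size=2
read(): buf=[_ 61 _ _], head=1, tail=2, size=1
read(): buf=[_ _ _ _], head=2, tail=2, size=0
write(15): buf=[_ _ 15 _], head=2, tail=3, size=1
read(): buf=[_ _ _ _], head=3, tail=3, size=0

Answer: _ _ _ _
3
3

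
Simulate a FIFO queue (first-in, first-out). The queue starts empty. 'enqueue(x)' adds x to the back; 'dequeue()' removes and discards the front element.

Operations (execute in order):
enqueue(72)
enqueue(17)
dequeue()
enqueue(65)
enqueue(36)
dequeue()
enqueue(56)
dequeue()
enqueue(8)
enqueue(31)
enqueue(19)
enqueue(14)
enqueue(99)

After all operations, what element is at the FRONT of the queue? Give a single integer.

enqueue(72): queue = [72]
enqueue(17): queue = [72, 17]
dequeue(): queue = [17]
enqueue(65): queue = [17, 65]
enqueue(36): queue = [17, 65, 36]
dequeue(): queue = [65, 36]
enqueue(56): queue = [65, 36, 56]
dequeue(): queue = [36, 56]
enqueue(8): queue = [36, 56, 8]
enqueue(31): queue = [36, 56, 8, 31]
enqueue(19): queue = [36, 56, 8, 31, 19]
enqueue(14): queue = [36, 56, 8, 31, 19, 14]
enqueue(99): queue = [36, 56, 8, 31, 19, 14, 99]

Answer: 36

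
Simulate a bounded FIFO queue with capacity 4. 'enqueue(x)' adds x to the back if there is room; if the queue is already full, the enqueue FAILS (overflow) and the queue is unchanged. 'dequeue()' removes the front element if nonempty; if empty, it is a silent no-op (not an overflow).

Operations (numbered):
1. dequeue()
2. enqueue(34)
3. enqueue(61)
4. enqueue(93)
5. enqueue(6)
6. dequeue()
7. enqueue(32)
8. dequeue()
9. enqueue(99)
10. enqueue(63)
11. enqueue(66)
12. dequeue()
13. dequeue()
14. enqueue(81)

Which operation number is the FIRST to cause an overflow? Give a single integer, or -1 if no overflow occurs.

1. dequeue(): empty, no-op, size=0
2. enqueue(34): size=1
3. enqueue(61): size=2
4. enqueue(93): size=3
5. enqueue(6): size=4
6. dequeue(): size=3
7. enqueue(32): size=4
8. dequeue(): size=3
9. enqueue(99): size=4
10. enqueue(63): size=4=cap → OVERFLOW (fail)
11. enqueue(66): size=4=cap → OVERFLOW (fail)
12. dequeue(): size=3
13. dequeue(): size=2
14. enqueue(81): size=3

Answer: 10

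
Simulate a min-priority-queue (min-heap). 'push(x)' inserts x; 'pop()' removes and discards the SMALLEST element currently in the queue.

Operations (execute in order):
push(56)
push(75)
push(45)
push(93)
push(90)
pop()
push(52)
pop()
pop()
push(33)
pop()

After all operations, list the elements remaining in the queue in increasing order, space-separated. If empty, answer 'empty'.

push(56): heap contents = [56]
push(75): heap contents = [56, 75]
push(45): heap contents = [45, 56, 75]
push(93): heap contents = [45, 56, 75, 93]
push(90): heap contents = [45, 56, 75, 90, 93]
pop() → 45: heap contents = [56, 75, 90, 93]
push(52): heap contents = [52, 56, 75, 90, 93]
pop() → 52: heap contents = [56, 75, 90, 93]
pop() → 56: heap contents = [75, 90, 93]
push(33): heap contents = [33, 75, 90, 93]
pop() → 33: heap contents = [75, 90, 93]

Answer: 75 90 93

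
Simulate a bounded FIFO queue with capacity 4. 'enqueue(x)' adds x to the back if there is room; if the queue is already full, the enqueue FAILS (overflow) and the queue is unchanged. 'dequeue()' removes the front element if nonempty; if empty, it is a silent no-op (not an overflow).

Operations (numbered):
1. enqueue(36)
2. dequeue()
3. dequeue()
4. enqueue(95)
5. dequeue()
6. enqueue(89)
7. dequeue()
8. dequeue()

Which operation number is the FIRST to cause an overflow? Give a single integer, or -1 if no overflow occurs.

Answer: -1

Derivation:
1. enqueue(36): size=1
2. dequeue(): size=0
3. dequeue(): empty, no-op, size=0
4. enqueue(95): size=1
5. dequeue(): size=0
6. enqueue(89): size=1
7. dequeue(): size=0
8. dequeue(): empty, no-op, size=0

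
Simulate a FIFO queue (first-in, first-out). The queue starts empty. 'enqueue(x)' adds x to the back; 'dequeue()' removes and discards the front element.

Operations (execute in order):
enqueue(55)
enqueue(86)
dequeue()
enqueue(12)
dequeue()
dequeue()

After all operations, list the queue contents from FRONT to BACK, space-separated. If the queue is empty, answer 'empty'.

Answer: empty

Derivation:
enqueue(55): [55]
enqueue(86): [55, 86]
dequeue(): [86]
enqueue(12): [86, 12]
dequeue(): [12]
dequeue(): []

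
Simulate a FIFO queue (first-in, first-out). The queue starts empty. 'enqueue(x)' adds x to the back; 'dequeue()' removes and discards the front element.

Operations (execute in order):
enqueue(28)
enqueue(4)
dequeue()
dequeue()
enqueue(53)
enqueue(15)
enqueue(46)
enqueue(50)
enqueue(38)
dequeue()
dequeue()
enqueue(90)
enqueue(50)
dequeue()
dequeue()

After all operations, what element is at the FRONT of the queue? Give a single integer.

enqueue(28): queue = [28]
enqueue(4): queue = [28, 4]
dequeue(): queue = [4]
dequeue(): queue = []
enqueue(53): queue = [53]
enqueue(15): queue = [53, 15]
enqueue(46): queue = [53, 15, 46]
enqueue(50): queue = [53, 15, 46, 50]
enqueue(38): queue = [53, 15, 46, 50, 38]
dequeue(): queue = [15, 46, 50, 38]
dequeue(): queue = [46, 50, 38]
enqueue(90): queue = [46, 50, 38, 90]
enqueue(50): queue = [46, 50, 38, 90, 50]
dequeue(): queue = [50, 38, 90, 50]
dequeue(): queue = [38, 90, 50]

Answer: 38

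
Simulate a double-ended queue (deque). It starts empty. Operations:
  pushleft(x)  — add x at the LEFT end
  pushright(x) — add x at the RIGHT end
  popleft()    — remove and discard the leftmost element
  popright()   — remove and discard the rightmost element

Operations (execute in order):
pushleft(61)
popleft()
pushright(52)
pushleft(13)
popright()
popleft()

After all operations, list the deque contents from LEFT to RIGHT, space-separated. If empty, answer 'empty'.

Answer: empty

Derivation:
pushleft(61): [61]
popleft(): []
pushright(52): [52]
pushleft(13): [13, 52]
popright(): [13]
popleft(): []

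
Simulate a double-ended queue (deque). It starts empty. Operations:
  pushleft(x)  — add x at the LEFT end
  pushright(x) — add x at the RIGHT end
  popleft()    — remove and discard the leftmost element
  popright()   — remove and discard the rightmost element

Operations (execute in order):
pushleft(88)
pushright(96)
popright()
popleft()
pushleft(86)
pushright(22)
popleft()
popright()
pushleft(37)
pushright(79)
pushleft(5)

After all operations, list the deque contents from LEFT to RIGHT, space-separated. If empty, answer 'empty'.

Answer: 5 37 79

Derivation:
pushleft(88): [88]
pushright(96): [88, 96]
popright(): [88]
popleft(): []
pushleft(86): [86]
pushright(22): [86, 22]
popleft(): [22]
popright(): []
pushleft(37): [37]
pushright(79): [37, 79]
pushleft(5): [5, 37, 79]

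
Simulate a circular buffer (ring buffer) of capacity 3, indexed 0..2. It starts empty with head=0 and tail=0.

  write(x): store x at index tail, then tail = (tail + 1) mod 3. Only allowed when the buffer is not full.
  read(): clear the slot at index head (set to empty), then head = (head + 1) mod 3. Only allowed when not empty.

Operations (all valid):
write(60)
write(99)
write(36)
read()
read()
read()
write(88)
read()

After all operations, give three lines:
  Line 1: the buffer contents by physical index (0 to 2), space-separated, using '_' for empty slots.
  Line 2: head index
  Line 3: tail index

Answer: _ _ _
1
1

Derivation:
write(60): buf=[60 _ _], head=0, tail=1, size=1
write(99): buf=[60 99 _], head=0, tail=2, size=2
write(36): buf=[60 99 36], head=0, tail=0, size=3
read(): buf=[_ 99 36], head=1, tail=0, size=2
read(): buf=[_ _ 36], head=2, tail=0, size=1
read(): buf=[_ _ _], head=0, tail=0, size=0
write(88): buf=[88 _ _], head=0, tail=1, size=1
read(): buf=[_ _ _], head=1, tail=1, size=0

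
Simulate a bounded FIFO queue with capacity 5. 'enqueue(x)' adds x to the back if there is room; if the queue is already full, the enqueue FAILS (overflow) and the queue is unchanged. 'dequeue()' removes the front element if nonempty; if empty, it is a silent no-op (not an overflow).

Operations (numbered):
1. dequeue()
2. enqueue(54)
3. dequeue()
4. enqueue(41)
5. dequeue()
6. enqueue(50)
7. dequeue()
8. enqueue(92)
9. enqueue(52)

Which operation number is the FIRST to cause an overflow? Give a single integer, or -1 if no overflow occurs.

1. dequeue(): empty, no-op, size=0
2. enqueue(54): size=1
3. dequeue(): size=0
4. enqueue(41): size=1
5. dequeue(): size=0
6. enqueue(50): size=1
7. dequeue(): size=0
8. enqueue(92): size=1
9. enqueue(52): size=2

Answer: -1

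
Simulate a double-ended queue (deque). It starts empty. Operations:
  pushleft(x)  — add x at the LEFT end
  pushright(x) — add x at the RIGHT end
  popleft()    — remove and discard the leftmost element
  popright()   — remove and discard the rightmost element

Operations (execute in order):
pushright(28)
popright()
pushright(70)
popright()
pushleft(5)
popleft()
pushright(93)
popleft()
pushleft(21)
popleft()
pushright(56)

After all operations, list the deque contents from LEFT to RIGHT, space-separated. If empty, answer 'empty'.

pushright(28): [28]
popright(): []
pushright(70): [70]
popright(): []
pushleft(5): [5]
popleft(): []
pushright(93): [93]
popleft(): []
pushleft(21): [21]
popleft(): []
pushright(56): [56]

Answer: 56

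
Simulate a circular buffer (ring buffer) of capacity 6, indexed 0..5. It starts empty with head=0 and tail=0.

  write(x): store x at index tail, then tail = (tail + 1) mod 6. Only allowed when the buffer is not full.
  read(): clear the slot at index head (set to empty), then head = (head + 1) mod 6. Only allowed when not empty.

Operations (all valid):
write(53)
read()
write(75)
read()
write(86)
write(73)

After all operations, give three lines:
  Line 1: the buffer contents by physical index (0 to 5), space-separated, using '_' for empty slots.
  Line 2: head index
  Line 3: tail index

write(53): buf=[53 _ _ _ _ _], head=0, tail=1, size=1
read(): buf=[_ _ _ _ _ _], head=1, tail=1, size=0
write(75): buf=[_ 75 _ _ _ _], head=1, tail=2, size=1
read(): buf=[_ _ _ _ _ _], head=2, tail=2, size=0
write(86): buf=[_ _ 86 _ _ _], head=2, tail=3, size=1
write(73): buf=[_ _ 86 73 _ _], head=2, tail=4, size=2

Answer: _ _ 86 73 _ _
2
4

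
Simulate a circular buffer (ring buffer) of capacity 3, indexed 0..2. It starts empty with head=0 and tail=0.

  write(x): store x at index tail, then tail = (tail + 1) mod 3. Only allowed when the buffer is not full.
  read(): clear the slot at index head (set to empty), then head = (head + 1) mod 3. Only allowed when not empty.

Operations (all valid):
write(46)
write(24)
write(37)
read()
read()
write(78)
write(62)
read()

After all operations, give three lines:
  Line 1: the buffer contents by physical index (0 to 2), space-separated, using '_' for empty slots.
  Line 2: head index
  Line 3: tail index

write(46): buf=[46 _ _], head=0, tail=1, size=1
write(24): buf=[46 24 _], head=0, tail=2, size=2
write(37): buf=[46 24 37], head=0, tail=0, size=3
read(): buf=[_ 24 37], head=1, tail=0, size=2
read(): buf=[_ _ 37], head=2, tail=0, size=1
write(78): buf=[78 _ 37], head=2, tail=1, size=2
write(62): buf=[78 62 37], head=2, tail=2, size=3
read(): buf=[78 62 _], head=0, tail=2, size=2

Answer: 78 62 _
0
2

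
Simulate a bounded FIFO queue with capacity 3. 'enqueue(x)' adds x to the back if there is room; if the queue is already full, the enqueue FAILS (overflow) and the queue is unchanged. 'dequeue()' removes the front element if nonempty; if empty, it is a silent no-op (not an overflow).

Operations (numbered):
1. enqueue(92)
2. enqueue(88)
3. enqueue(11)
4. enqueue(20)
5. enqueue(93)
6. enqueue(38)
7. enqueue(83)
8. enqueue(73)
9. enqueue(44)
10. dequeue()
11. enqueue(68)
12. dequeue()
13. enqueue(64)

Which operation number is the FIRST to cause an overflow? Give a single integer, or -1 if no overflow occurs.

Answer: 4

Derivation:
1. enqueue(92): size=1
2. enqueue(88): size=2
3. enqueue(11): size=3
4. enqueue(20): size=3=cap → OVERFLOW (fail)
5. enqueue(93): size=3=cap → OVERFLOW (fail)
6. enqueue(38): size=3=cap → OVERFLOW (fail)
7. enqueue(83): size=3=cap → OVERFLOW (fail)
8. enqueue(73): size=3=cap → OVERFLOW (fail)
9. enqueue(44): size=3=cap → OVERFLOW (fail)
10. dequeue(): size=2
11. enqueue(68): size=3
12. dequeue(): size=2
13. enqueue(64): size=3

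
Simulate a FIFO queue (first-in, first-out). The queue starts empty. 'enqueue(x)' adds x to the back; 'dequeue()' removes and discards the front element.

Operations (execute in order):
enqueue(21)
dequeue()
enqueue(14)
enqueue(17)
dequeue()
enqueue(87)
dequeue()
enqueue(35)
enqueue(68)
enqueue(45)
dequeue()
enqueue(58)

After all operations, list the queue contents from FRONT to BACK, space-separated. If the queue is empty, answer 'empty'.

enqueue(21): [21]
dequeue(): []
enqueue(14): [14]
enqueue(17): [14, 17]
dequeue(): [17]
enqueue(87): [17, 87]
dequeue(): [87]
enqueue(35): [87, 35]
enqueue(68): [87, 35, 68]
enqueue(45): [87, 35, 68, 45]
dequeue(): [35, 68, 45]
enqueue(58): [35, 68, 45, 58]

Answer: 35 68 45 58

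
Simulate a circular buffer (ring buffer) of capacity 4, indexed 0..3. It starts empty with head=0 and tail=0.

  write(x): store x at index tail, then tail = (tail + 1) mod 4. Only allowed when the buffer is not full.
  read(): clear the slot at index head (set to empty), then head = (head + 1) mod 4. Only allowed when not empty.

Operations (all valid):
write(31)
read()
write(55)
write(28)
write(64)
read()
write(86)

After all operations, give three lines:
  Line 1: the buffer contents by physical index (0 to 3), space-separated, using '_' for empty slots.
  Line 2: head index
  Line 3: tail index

write(31): buf=[31 _ _ _], head=0, tail=1, size=1
read(): buf=[_ _ _ _], head=1, tail=1, size=0
write(55): buf=[_ 55 _ _], head=1, tail=2, size=1
write(28): buf=[_ 55 28 _], head=1, tail=3, size=2
write(64): buf=[_ 55 28 64], head=1, tail=0, size=3
read(): buf=[_ _ 28 64], head=2, tail=0, size=2
write(86): buf=[86 _ 28 64], head=2, tail=1, size=3

Answer: 86 _ 28 64
2
1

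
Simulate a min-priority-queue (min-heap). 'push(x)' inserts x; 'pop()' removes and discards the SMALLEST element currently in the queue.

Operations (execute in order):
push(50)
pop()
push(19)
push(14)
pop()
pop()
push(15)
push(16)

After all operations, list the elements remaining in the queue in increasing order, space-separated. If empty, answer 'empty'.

push(50): heap contents = [50]
pop() → 50: heap contents = []
push(19): heap contents = [19]
push(14): heap contents = [14, 19]
pop() → 14: heap contents = [19]
pop() → 19: heap contents = []
push(15): heap contents = [15]
push(16): heap contents = [15, 16]

Answer: 15 16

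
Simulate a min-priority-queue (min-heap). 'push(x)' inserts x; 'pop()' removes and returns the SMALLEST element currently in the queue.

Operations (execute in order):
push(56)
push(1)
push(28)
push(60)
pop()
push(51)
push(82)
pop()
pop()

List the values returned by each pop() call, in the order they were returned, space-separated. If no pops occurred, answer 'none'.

Answer: 1 28 51

Derivation:
push(56): heap contents = [56]
push(1): heap contents = [1, 56]
push(28): heap contents = [1, 28, 56]
push(60): heap contents = [1, 28, 56, 60]
pop() → 1: heap contents = [28, 56, 60]
push(51): heap contents = [28, 51, 56, 60]
push(82): heap contents = [28, 51, 56, 60, 82]
pop() → 28: heap contents = [51, 56, 60, 82]
pop() → 51: heap contents = [56, 60, 82]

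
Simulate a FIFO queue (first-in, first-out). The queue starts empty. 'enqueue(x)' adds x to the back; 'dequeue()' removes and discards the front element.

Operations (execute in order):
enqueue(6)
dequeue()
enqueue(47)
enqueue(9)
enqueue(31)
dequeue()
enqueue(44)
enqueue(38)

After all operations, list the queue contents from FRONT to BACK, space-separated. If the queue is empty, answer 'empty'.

enqueue(6): [6]
dequeue(): []
enqueue(47): [47]
enqueue(9): [47, 9]
enqueue(31): [47, 9, 31]
dequeue(): [9, 31]
enqueue(44): [9, 31, 44]
enqueue(38): [9, 31, 44, 38]

Answer: 9 31 44 38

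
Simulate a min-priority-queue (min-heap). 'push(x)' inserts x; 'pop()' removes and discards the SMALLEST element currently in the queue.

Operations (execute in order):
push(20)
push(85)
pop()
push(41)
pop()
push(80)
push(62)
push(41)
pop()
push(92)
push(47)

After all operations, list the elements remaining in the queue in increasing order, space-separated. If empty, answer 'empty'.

push(20): heap contents = [20]
push(85): heap contents = [20, 85]
pop() → 20: heap contents = [85]
push(41): heap contents = [41, 85]
pop() → 41: heap contents = [85]
push(80): heap contents = [80, 85]
push(62): heap contents = [62, 80, 85]
push(41): heap contents = [41, 62, 80, 85]
pop() → 41: heap contents = [62, 80, 85]
push(92): heap contents = [62, 80, 85, 92]
push(47): heap contents = [47, 62, 80, 85, 92]

Answer: 47 62 80 85 92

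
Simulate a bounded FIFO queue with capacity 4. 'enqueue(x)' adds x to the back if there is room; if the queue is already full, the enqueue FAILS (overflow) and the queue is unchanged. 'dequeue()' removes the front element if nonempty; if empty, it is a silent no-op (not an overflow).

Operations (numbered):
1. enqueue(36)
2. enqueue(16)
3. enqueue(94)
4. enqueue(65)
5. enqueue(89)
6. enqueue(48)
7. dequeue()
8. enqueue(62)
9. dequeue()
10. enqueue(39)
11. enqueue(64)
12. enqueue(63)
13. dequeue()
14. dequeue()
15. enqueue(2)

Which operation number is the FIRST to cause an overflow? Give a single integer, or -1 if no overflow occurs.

1. enqueue(36): size=1
2. enqueue(16): size=2
3. enqueue(94): size=3
4. enqueue(65): size=4
5. enqueue(89): size=4=cap → OVERFLOW (fail)
6. enqueue(48): size=4=cap → OVERFLOW (fail)
7. dequeue(): size=3
8. enqueue(62): size=4
9. dequeue(): size=3
10. enqueue(39): size=4
11. enqueue(64): size=4=cap → OVERFLOW (fail)
12. enqueue(63): size=4=cap → OVERFLOW (fail)
13. dequeue(): size=3
14. dequeue(): size=2
15. enqueue(2): size=3

Answer: 5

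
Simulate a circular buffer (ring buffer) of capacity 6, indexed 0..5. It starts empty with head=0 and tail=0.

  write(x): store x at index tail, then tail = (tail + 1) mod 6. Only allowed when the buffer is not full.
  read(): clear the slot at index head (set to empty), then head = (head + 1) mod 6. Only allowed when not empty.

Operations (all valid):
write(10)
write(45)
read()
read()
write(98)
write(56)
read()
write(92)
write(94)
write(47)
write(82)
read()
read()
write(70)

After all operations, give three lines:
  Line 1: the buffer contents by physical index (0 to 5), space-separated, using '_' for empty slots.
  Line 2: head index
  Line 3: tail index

write(10): buf=[10 _ _ _ _ _], head=0, tail=1, size=1
write(45): buf=[10 45 _ _ _ _], head=0, tail=2, size=2
read(): buf=[_ 45 _ _ _ _], head=1, tail=2, size=1
read(): buf=[_ _ _ _ _ _], head=2, tail=2, size=0
write(98): buf=[_ _ 98 _ _ _], head=2, tail=3, size=1
write(56): buf=[_ _ 98 56 _ _], head=2, tail=4, size=2
read(): buf=[_ _ _ 56 _ _], head=3, tail=4, size=1
write(92): buf=[_ _ _ 56 92 _], head=3, tail=5, size=2
write(94): buf=[_ _ _ 56 92 94], head=3, tail=0, size=3
write(47): buf=[47 _ _ 56 92 94], head=3, tail=1, size=4
write(82): buf=[47 82 _ 56 92 94], head=3, tail=2, size=5
read(): buf=[47 82 _ _ 92 94], head=4, tail=2, size=4
read(): buf=[47 82 _ _ _ 94], head=5, tail=2, size=3
write(70): buf=[47 82 70 _ _ 94], head=5, tail=3, size=4

Answer: 47 82 70 _ _ 94
5
3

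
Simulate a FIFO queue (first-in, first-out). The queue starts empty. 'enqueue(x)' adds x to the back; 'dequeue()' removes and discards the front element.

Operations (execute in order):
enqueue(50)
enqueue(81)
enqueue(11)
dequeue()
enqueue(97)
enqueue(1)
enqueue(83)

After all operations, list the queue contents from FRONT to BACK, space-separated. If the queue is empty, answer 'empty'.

Answer: 81 11 97 1 83

Derivation:
enqueue(50): [50]
enqueue(81): [50, 81]
enqueue(11): [50, 81, 11]
dequeue(): [81, 11]
enqueue(97): [81, 11, 97]
enqueue(1): [81, 11, 97, 1]
enqueue(83): [81, 11, 97, 1, 83]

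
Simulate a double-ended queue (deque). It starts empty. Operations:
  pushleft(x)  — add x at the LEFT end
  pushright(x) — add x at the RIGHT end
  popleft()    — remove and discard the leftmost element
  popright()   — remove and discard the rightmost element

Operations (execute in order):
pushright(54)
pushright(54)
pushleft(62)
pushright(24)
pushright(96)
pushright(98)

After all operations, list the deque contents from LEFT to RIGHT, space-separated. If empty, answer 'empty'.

pushright(54): [54]
pushright(54): [54, 54]
pushleft(62): [62, 54, 54]
pushright(24): [62, 54, 54, 24]
pushright(96): [62, 54, 54, 24, 96]
pushright(98): [62, 54, 54, 24, 96, 98]

Answer: 62 54 54 24 96 98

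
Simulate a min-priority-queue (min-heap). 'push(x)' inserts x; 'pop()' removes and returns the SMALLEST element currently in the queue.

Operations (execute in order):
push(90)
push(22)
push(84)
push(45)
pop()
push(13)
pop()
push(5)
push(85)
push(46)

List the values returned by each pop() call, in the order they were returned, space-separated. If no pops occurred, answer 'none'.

Answer: 22 13

Derivation:
push(90): heap contents = [90]
push(22): heap contents = [22, 90]
push(84): heap contents = [22, 84, 90]
push(45): heap contents = [22, 45, 84, 90]
pop() → 22: heap contents = [45, 84, 90]
push(13): heap contents = [13, 45, 84, 90]
pop() → 13: heap contents = [45, 84, 90]
push(5): heap contents = [5, 45, 84, 90]
push(85): heap contents = [5, 45, 84, 85, 90]
push(46): heap contents = [5, 45, 46, 84, 85, 90]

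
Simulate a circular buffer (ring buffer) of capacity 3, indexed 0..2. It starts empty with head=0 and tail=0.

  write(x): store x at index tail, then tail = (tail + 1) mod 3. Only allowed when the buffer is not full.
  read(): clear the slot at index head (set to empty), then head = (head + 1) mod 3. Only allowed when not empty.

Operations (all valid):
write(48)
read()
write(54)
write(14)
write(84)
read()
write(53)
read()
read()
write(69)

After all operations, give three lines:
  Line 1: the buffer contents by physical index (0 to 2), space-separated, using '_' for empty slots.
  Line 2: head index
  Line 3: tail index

Answer: _ 53 69
1
0

Derivation:
write(48): buf=[48 _ _], head=0, tail=1, size=1
read(): buf=[_ _ _], head=1, tail=1, size=0
write(54): buf=[_ 54 _], head=1, tail=2, size=1
write(14): buf=[_ 54 14], head=1, tail=0, size=2
write(84): buf=[84 54 14], head=1, tail=1, size=3
read(): buf=[84 _ 14], head=2, tail=1, size=2
write(53): buf=[84 53 14], head=2, tail=2, size=3
read(): buf=[84 53 _], head=0, tail=2, size=2
read(): buf=[_ 53 _], head=1, tail=2, size=1
write(69): buf=[_ 53 69], head=1, tail=0, size=2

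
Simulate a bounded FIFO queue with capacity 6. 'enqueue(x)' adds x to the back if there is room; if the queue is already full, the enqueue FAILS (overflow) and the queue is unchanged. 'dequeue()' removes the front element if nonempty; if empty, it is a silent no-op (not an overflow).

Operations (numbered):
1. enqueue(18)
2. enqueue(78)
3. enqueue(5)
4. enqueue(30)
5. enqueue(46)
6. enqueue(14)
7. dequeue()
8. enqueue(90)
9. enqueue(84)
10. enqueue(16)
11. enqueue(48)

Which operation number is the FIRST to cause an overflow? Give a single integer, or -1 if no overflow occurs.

Answer: 9

Derivation:
1. enqueue(18): size=1
2. enqueue(78): size=2
3. enqueue(5): size=3
4. enqueue(30): size=4
5. enqueue(46): size=5
6. enqueue(14): size=6
7. dequeue(): size=5
8. enqueue(90): size=6
9. enqueue(84): size=6=cap → OVERFLOW (fail)
10. enqueue(16): size=6=cap → OVERFLOW (fail)
11. enqueue(48): size=6=cap → OVERFLOW (fail)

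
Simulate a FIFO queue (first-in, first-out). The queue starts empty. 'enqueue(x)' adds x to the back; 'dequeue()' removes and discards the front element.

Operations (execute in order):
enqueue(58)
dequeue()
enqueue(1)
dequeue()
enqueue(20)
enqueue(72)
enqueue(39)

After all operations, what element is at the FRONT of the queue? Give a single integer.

Answer: 20

Derivation:
enqueue(58): queue = [58]
dequeue(): queue = []
enqueue(1): queue = [1]
dequeue(): queue = []
enqueue(20): queue = [20]
enqueue(72): queue = [20, 72]
enqueue(39): queue = [20, 72, 39]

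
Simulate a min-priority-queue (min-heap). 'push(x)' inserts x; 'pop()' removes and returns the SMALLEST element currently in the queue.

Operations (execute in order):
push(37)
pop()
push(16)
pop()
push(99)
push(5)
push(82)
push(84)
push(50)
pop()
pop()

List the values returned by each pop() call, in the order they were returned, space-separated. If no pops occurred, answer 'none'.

Answer: 37 16 5 50

Derivation:
push(37): heap contents = [37]
pop() → 37: heap contents = []
push(16): heap contents = [16]
pop() → 16: heap contents = []
push(99): heap contents = [99]
push(5): heap contents = [5, 99]
push(82): heap contents = [5, 82, 99]
push(84): heap contents = [5, 82, 84, 99]
push(50): heap contents = [5, 50, 82, 84, 99]
pop() → 5: heap contents = [50, 82, 84, 99]
pop() → 50: heap contents = [82, 84, 99]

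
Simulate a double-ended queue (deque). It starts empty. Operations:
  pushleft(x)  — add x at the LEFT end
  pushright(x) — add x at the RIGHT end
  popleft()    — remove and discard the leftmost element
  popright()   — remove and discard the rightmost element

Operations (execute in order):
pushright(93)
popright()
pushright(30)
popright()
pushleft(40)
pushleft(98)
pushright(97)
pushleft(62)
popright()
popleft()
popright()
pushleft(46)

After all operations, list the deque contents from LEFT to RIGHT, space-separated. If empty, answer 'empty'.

Answer: 46 98

Derivation:
pushright(93): [93]
popright(): []
pushright(30): [30]
popright(): []
pushleft(40): [40]
pushleft(98): [98, 40]
pushright(97): [98, 40, 97]
pushleft(62): [62, 98, 40, 97]
popright(): [62, 98, 40]
popleft(): [98, 40]
popright(): [98]
pushleft(46): [46, 98]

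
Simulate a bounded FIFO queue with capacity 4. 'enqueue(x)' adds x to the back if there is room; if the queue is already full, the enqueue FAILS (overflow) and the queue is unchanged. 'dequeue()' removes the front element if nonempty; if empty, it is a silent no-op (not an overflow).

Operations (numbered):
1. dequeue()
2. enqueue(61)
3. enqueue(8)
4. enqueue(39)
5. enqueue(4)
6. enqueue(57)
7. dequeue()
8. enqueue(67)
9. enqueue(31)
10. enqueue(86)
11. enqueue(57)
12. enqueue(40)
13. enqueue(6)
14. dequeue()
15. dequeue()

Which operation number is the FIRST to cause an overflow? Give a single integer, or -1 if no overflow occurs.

1. dequeue(): empty, no-op, size=0
2. enqueue(61): size=1
3. enqueue(8): size=2
4. enqueue(39): size=3
5. enqueue(4): size=4
6. enqueue(57): size=4=cap → OVERFLOW (fail)
7. dequeue(): size=3
8. enqueue(67): size=4
9. enqueue(31): size=4=cap → OVERFLOW (fail)
10. enqueue(86): size=4=cap → OVERFLOW (fail)
11. enqueue(57): size=4=cap → OVERFLOW (fail)
12. enqueue(40): size=4=cap → OVERFLOW (fail)
13. enqueue(6): size=4=cap → OVERFLOW (fail)
14. dequeue(): size=3
15. dequeue(): size=2

Answer: 6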